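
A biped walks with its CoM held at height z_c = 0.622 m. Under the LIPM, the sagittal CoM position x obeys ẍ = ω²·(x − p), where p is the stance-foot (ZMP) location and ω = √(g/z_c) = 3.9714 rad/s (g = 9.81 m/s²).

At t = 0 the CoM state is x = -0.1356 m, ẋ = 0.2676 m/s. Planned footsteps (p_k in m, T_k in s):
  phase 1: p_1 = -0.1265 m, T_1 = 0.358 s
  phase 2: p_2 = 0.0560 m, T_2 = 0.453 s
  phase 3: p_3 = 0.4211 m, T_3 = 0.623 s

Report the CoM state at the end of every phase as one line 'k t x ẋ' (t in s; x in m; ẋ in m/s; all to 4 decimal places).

phase 1: p=-0.1265, T=0.358, ωT=1.421761, cosh=2.192851, sinh=1.951562; start (x,ẋ)=(-0.135600, 0.267600) → end (x,ẋ)=(-0.014955, 0.516278)
phase 2: p=0.0560, T=0.453, ωT=1.799044, cosh=3.104662, sinh=2.939206; start (x,ẋ)=(-0.014955, 0.516278) → end (x,ẋ)=(0.217802, 0.774626)
phase 3: p=0.4211, T=0.623, ωT=2.474182, cosh=5.978113, sinh=5.893881; start (x,ẋ)=(0.217802, 0.774626) → end (x,ẋ)=(0.355368, -0.127794)

1 0.3580 -0.0150 0.5163
2 0.8110 0.2178 0.7746
3 1.4340 0.3554 -0.1278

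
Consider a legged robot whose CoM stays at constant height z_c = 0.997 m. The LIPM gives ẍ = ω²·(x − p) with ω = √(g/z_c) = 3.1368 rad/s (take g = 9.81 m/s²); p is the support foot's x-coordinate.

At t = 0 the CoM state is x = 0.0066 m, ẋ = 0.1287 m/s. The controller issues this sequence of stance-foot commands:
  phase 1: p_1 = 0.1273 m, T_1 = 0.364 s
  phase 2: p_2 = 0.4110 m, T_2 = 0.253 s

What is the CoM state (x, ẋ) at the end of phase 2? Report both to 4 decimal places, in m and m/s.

phase 1: p=0.1273, T=0.364, ωT=1.141795, cosh=1.725816, sinh=1.406571; start (x,ẋ)=(0.006600, 0.128700) → end (x,ẋ)=(-0.023296, -0.310432)
phase 2: p=0.4110, T=0.253, ωT=0.793610, cosh=1.331788, sinh=0.879578; start (x,ẋ)=(-0.023296, -0.310432) → end (x,ẋ)=(-0.254437, -1.611678)

x = -0.2544, ẋ = -1.6117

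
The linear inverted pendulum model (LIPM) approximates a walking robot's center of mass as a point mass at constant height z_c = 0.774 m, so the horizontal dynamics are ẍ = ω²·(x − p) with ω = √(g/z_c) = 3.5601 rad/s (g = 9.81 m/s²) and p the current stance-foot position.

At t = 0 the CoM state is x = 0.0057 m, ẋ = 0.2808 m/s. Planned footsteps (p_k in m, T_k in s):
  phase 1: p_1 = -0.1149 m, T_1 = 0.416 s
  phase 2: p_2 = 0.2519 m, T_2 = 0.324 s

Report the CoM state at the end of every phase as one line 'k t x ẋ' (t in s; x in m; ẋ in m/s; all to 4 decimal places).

phase 1: p=-0.1149, T=0.416, ωT=1.481002, cosh=2.312379, sinh=2.084969; start (x,ẋ)=(0.005700, 0.280800) → end (x,ẋ)=(0.328423, 1.544493)
phase 2: p=0.2519, T=0.324, ωT=1.153472, cosh=1.742359, sinh=1.426820; start (x,ẋ)=(0.328423, 1.544493) → end (x,ẋ)=(1.004234, 3.079770)

1 0.4160 0.3284 1.5445
2 0.7400 1.0042 3.0798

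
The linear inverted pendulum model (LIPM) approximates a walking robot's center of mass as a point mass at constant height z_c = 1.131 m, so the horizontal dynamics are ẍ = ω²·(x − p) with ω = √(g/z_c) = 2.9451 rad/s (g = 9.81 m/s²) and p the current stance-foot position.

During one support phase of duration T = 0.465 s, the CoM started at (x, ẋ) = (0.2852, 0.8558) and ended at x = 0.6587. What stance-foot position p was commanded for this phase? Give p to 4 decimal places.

ωT = 2.9451·0.465 = 1.369472; cosh(ωT) = 2.093756, sinh(ωT) = 1.839515
x(T) = p + (x₀−p)·cosh(ωT) + (ẋ₀/ω)·sinh(ωT) ⇒ p·(1 − cosh) = x(T) − x₀·cosh − (ẋ₀/ω)·sinh
numerator   = 0.6587 − (0.2852)·2.093756 − (0.8558/2.9451)·1.839515 = -0.472974
denominator = 1 − 2.093756 = -1.093756
p = -0.472974 / -1.093756 = 0.4324

p = 0.4324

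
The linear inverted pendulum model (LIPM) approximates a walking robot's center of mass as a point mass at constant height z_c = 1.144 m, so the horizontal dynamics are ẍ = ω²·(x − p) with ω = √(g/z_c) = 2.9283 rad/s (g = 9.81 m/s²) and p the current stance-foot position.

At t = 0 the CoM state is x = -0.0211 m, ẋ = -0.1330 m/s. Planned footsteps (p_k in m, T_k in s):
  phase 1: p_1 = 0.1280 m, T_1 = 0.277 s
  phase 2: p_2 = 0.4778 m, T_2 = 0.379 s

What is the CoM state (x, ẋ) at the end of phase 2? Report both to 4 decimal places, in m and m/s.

phase 1: p=0.1280, T=0.277, ωT=0.811139, cosh=1.347411, sinh=0.903059; start (x,ẋ)=(-0.021100, -0.133000) → end (x,ẋ)=(-0.113915, -0.573490)
phase 2: p=0.4778, T=0.379, ωT=1.109826, cosh=1.681723, sinh=1.352107; start (x,ẋ)=(-0.113915, -0.573490) → end (x,ẋ)=(-0.782102, -3.307271)

x = -0.7821, ẋ = -3.3073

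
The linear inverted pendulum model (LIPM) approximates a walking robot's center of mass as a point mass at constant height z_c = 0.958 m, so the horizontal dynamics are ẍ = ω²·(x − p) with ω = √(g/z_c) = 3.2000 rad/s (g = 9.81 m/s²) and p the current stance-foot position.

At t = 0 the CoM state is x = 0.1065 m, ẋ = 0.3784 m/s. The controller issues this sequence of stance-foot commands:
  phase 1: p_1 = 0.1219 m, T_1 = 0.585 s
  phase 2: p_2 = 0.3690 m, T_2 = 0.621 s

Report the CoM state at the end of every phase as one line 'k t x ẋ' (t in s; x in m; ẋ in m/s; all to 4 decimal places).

1 0.5850 0.4459 1.1027
2 1.2060 1.8883 4.9792

phase 1: p=0.1219, T=0.585, ωT=1.872000, cosh=3.327551, sinh=3.173735; start (x,ẋ)=(0.106500, 0.378400) → end (x,ẋ)=(0.445950, 1.102744)
phase 2: p=0.3690, T=0.621, ωT=1.987200, cosh=3.716079, sinh=3.579000; start (x,ẋ)=(0.445950, 1.102744) → end (x,ẋ)=(1.888302, 4.979174)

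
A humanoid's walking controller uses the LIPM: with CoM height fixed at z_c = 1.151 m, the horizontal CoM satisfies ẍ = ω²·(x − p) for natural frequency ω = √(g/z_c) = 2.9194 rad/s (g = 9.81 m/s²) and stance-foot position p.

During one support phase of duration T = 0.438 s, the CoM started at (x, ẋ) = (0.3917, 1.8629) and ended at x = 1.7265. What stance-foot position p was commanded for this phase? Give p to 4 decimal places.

ωT = 2.9194·0.438 = 1.278697; cosh(ωT) = 1.935178, sinh(ωT) = 1.656779
x(T) = p + (x₀−p)·cosh(ωT) + (ẋ₀/ω)·sinh(ωT) ⇒ p·(1 − cosh) = x(T) − x₀·cosh − (ẋ₀/ω)·sinh
numerator   = 1.7265 − (0.3917)·1.935178 − (1.8629/2.9194)·1.656779 = -0.088717
denominator = 1 − 1.935178 = -0.935178
p = -0.088717 / -0.935178 = 0.0949

p = 0.0949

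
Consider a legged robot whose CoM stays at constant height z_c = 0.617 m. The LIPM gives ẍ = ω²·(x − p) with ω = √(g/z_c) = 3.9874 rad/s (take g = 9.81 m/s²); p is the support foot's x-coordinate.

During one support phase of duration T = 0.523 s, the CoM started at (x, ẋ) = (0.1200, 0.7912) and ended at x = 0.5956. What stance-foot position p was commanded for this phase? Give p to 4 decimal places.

ωT = 3.9874·0.523 = 2.085410; cosh(ωT) = 4.086074, sinh(ωT) = 3.961818
x(T) = p + (x₀−p)·cosh(ωT) + (ẋ₀/ω)·sinh(ωT) ⇒ p·(1 − cosh) = x(T) − x₀·cosh − (ẋ₀/ω)·sinh
numerator   = 0.5956 − (0.1200)·4.086074 − (0.7912/3.9874)·3.961818 = -0.680853
denominator = 1 − 4.086074 = -3.086074
p = -0.680853 / -3.086074 = 0.2206

p = 0.2206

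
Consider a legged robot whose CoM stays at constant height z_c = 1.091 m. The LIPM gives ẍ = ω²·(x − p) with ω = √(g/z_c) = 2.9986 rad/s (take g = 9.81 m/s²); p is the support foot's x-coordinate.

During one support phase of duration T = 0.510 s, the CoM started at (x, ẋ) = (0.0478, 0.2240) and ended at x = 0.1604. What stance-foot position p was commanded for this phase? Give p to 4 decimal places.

ωT = 2.9986·0.510 = 1.529286; cosh(ωT) = 2.415785, sinh(ωT) = 2.199095
x(T) = p + (x₀−p)·cosh(ωT) + (ẋ₀/ω)·sinh(ωT) ⇒ p·(1 − cosh) = x(T) − x₀·cosh − (ẋ₀/ω)·sinh
numerator   = 0.1604 − (0.0478)·2.415785 − (0.2240/2.9986)·2.199095 = -0.119350
denominator = 1 − 2.415785 = -1.415785
p = -0.119350 / -1.415785 = 0.0843

p = 0.0843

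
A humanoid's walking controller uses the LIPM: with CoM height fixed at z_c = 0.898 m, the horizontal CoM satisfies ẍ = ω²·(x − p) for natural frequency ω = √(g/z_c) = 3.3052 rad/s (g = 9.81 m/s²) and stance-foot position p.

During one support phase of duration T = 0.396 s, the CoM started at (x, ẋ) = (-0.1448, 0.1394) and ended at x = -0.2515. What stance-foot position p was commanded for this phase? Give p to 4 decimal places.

ωT = 3.3052·0.396 = 1.308859; cosh(ωT) = 1.986038, sinh(ωT) = 1.715910
x(T) = p + (x₀−p)·cosh(ωT) + (ẋ₀/ω)·sinh(ωT) ⇒ p·(1 − cosh) = x(T) − x₀·cosh − (ẋ₀/ω)·sinh
numerator   = -0.2515 − (-0.1448)·1.986038 − (0.1394/3.3052)·1.715910 = -0.036292
denominator = 1 − 1.986038 = -0.986038
p = -0.036292 / -0.986038 = 0.0368

p = 0.0368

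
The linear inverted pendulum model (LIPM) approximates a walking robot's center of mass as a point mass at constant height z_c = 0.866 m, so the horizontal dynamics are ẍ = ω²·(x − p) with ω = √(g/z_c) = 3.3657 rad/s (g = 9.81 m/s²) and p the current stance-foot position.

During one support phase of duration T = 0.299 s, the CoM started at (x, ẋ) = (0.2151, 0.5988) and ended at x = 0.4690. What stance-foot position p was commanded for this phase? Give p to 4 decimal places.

ωT = 3.3657·0.299 = 1.006344; cosh(ωT) = 1.550568, sinh(ωT) = 1.185015
x(T) = p + (x₀−p)·cosh(ωT) + (ẋ₀/ω)·sinh(ωT) ⇒ p·(1 − cosh) = x(T) − x₀·cosh − (ẋ₀/ω)·sinh
numerator   = 0.4690 − (0.2151)·1.550568 − (0.5988/3.3657)·1.185015 = -0.075356
denominator = 1 − 1.550568 = -0.550568
p = -0.075356 / -0.550568 = 0.1369

p = 0.1369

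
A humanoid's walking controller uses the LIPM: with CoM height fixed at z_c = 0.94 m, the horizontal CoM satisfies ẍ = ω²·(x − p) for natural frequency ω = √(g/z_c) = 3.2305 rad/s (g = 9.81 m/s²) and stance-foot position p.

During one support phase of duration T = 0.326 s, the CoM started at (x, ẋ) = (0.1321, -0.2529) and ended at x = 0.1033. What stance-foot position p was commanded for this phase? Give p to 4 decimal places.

ωT = 3.2305·0.326 = 1.053143; cosh(ωT) = 1.607743, sinh(ωT) = 1.258904
x(T) = p + (x₀−p)·cosh(ωT) + (ẋ₀/ω)·sinh(ωT) ⇒ p·(1 − cosh) = x(T) − x₀·cosh − (ẋ₀/ω)·sinh
numerator   = 0.1033 − (0.1321)·1.607743 − (-0.2529/3.2305)·1.258904 = -0.010529
denominator = 1 − 1.607743 = -0.607743
p = -0.010529 / -0.607743 = 0.0173

p = 0.0173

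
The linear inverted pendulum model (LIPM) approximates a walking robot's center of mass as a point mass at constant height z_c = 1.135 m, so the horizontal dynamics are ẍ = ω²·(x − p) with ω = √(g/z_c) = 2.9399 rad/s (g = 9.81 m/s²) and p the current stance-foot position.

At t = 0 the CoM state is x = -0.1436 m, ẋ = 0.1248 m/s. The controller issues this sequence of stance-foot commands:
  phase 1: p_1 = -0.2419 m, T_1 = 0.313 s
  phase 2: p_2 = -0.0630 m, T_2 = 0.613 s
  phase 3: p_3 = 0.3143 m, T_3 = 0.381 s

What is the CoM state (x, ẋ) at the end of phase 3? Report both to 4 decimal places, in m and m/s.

x = 1.2903, ẋ = 3.2560

phase 1: p=-0.2419, T=0.313, ωT=0.920189, cosh=1.454104, sinh=1.055660; start (x,ẋ)=(-0.143600, 0.124800) → end (x,ẋ)=(-0.054148, 0.486550)
phase 2: p=-0.0630, T=0.613, ωT=1.802159, cosh=3.113832, sinh=2.948889; start (x,ẋ)=(-0.054148, 0.486550) → end (x,ẋ)=(0.452600, 1.591772)
phase 3: p=0.3143, T=0.381, ωT=1.120102, cosh=1.695707, sinh=1.369460; start (x,ẋ)=(0.452600, 1.591772) → end (x,ẋ)=(1.290293, 3.255984)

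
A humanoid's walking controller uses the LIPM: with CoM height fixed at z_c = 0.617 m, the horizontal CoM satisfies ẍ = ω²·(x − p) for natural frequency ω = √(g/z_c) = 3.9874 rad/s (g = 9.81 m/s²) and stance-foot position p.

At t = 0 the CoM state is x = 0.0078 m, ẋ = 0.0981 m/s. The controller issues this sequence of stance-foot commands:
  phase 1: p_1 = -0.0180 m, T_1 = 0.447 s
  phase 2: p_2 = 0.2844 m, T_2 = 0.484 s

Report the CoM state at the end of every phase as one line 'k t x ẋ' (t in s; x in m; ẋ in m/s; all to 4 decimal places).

1 0.4470 0.1319 0.5969
2 0.9310 0.2528 0.0488

phase 1: p=-0.0180, T=0.447, ωT=1.782368, cosh=3.056077, sinh=2.887837; start (x,ẋ)=(0.007800, 0.098100) → end (x,ẋ)=(0.131895, 0.596887)
phase 2: p=0.2844, T=0.484, ωT=1.929902, cosh=3.516997, sinh=3.371835; start (x,ẋ)=(0.131895, 0.596887) → end (x,ẋ)=(0.252781, 0.048840)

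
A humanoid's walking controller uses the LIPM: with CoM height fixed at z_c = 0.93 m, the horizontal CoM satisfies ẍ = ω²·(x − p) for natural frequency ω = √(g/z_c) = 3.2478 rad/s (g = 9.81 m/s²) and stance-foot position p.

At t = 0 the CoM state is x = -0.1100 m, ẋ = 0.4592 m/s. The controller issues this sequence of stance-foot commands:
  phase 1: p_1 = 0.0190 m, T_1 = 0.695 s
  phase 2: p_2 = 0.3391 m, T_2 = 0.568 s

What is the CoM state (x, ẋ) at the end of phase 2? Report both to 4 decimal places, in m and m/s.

x = -0.3265, ẋ = -1.9829

phase 1: p=0.0190, T=0.695, ωT=2.257221, cosh=4.830568, sinh=4.725927; start (x,ẋ)=(-0.110000, 0.459200) → end (x,ẋ)=(0.064046, 0.238193)
phase 2: p=0.3391, T=0.568, ωT=1.844750, cosh=3.242293, sinh=3.084228; start (x,ẋ)=(0.064046, 0.238193) → end (x,ẋ)=(-0.326508, -1.982910)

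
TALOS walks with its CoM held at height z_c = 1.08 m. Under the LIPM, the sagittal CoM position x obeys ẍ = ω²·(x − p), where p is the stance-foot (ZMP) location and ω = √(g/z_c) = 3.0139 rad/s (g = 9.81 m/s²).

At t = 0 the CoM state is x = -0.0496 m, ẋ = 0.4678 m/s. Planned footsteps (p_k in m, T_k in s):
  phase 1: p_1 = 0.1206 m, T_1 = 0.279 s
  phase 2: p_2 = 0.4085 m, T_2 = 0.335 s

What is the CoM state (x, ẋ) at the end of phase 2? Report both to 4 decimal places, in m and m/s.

phase 1: p=0.1206, T=0.279, ωT=0.840878, cosh=1.374867, sinh=0.943535; start (x,ẋ)=(-0.049600, 0.467800) → end (x,ẋ)=(0.033048, 0.159161)
phase 2: p=0.4085, T=0.335, ωT=1.009657, cosh=1.554501, sinh=1.190157; start (x,ẋ)=(0.033048, 0.159161) → end (x,ẋ)=(-0.112290, -1.099336)

x = -0.1123, ẋ = -1.0993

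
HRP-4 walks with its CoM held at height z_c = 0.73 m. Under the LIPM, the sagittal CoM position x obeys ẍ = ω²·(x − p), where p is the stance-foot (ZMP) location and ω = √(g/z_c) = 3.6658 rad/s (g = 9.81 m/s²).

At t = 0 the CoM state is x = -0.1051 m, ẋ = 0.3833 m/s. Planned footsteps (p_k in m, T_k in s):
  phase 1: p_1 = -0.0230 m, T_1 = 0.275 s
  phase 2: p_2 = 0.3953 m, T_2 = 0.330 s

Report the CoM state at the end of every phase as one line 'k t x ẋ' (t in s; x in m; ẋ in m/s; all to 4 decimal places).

1 0.2750 -0.0263 0.2377
2 0.6050 -0.2752 -1.9262

phase 1: p=-0.0230, T=0.275, ωT=1.008095, cosh=1.552645, sinh=1.187731; start (x,ẋ)=(-0.105100, 0.383300) → end (x,ẋ)=(-0.026282, 0.237667)
phase 2: p=0.3953, T=0.330, ωT=1.209714, cosh=1.825404, sinh=1.527122; start (x,ẋ)=(-0.026282, 0.237667) → end (x,ẋ)=(-0.275248, -1.926228)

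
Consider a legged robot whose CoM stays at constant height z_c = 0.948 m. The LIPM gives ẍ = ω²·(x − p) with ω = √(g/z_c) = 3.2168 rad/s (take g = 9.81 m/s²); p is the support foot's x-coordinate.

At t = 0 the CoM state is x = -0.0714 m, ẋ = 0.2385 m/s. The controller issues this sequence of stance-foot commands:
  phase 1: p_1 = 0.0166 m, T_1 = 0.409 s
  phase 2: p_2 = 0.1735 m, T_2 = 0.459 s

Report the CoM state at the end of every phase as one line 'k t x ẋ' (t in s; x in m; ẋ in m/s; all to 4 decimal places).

1 0.4090 -0.0310 -0.0131
2 0.8680 -0.3059 -1.3948

phase 1: p=0.0166, T=0.409, ωT=1.315671, cosh=1.997773, sinh=1.729479; start (x,ẋ)=(-0.071400, 0.238500) → end (x,ẋ)=(-0.030977, -0.013109)
phase 2: p=0.1735, T=0.459, ωT=1.476511, cosh=2.303040, sinh=2.074607; start (x,ẋ)=(-0.030977, -0.013109) → end (x,ẋ)=(-0.305873, -1.394788)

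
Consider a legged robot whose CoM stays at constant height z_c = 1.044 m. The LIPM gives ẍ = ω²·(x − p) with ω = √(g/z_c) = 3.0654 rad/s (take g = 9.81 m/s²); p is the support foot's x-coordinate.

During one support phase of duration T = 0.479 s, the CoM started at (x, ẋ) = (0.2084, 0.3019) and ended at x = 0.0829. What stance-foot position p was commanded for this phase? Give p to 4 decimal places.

ωT = 3.0654·0.479 = 1.468327; cosh(ωT) = 2.286137, sinh(ωT) = 2.055826
x(T) = p + (x₀−p)·cosh(ωT) + (ẋ₀/ω)·sinh(ωT) ⇒ p·(1 − cosh) = x(T) − x₀·cosh − (ẋ₀/ω)·sinh
numerator   = 0.0829 − (0.2084)·2.286137 − (0.3019/3.0654)·2.055826 = -0.596002
denominator = 1 − 2.286137 = -1.286137
p = -0.596002 / -1.286137 = 0.4634

p = 0.4634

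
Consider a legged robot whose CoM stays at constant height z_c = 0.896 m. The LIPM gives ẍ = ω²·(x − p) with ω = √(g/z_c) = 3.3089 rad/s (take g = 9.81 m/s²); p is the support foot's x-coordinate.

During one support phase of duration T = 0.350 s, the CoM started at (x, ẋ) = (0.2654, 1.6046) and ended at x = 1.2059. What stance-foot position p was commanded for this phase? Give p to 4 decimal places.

ωT = 3.3089·0.350 = 1.158115; cosh(ωT) = 1.749002, sinh(ωT) = 1.434924
x(T) = p + (x₀−p)·cosh(ωT) + (ẋ₀/ω)·sinh(ωT) ⇒ p·(1 − cosh) = x(T) − x₀·cosh − (ẋ₀/ω)·sinh
numerator   = 1.2059 − (0.2654)·1.749002 − (1.6046/3.3089)·1.434924 = 0.045871
denominator = 1 − 1.749002 = -0.749002
p = 0.045871 / -0.749002 = -0.0612

p = -0.0612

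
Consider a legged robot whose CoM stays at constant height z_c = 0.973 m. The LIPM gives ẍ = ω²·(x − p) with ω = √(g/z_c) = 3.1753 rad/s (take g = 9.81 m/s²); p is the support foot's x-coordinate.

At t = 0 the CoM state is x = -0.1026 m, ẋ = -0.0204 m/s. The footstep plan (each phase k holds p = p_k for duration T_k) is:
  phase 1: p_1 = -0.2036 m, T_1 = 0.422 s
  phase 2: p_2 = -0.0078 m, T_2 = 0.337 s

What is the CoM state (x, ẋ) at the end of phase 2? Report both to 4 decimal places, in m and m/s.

x = 0.2045, ẋ = 0.8568

phase 1: p=-0.2036, T=0.422, ωT=1.339977, cosh=2.040403, sinh=1.778551; start (x,ẋ)=(-0.102600, -0.020400) → end (x,ẋ)=(-0.008946, 0.528767)
phase 2: p=-0.0078, T=0.337, ωT=1.070076, cosh=1.629292, sinh=1.286309; start (x,ẋ)=(-0.008946, 0.528767) → end (x,ẋ)=(0.204536, 0.856835)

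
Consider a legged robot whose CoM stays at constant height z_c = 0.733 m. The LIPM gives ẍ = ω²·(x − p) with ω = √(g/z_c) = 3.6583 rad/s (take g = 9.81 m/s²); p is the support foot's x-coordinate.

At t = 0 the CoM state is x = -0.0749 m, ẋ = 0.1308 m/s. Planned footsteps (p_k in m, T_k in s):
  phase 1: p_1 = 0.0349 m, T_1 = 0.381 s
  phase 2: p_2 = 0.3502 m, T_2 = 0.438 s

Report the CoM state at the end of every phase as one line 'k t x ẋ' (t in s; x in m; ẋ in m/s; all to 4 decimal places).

1 0.3810 -0.1324 -0.4798
2 0.8190 -1.2086 -5.4437

phase 1: p=0.0349, T=0.381, ωT=1.393812, cosh=2.139156, sinh=1.891029; start (x,ẋ)=(-0.074900, 0.130800) → end (x,ẋ)=(-0.132367, -0.479789)
phase 2: p=0.3502, T=0.438, ωT=1.602335, cosh=2.583019, sinh=2.381594; start (x,ẋ)=(-0.132367, -0.479789) → end (x,ẋ)=(-1.208628, -5.443710)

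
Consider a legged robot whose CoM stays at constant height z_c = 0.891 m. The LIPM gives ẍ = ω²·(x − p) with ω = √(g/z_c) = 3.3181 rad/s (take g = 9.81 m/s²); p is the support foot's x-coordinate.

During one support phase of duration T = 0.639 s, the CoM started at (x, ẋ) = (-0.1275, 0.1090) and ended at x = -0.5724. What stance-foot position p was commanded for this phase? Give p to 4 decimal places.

ωT = 3.3181·0.639 = 2.120266; cosh(ωT) = 4.226676, sinh(ωT) = 4.106677
x(T) = p + (x₀−p)·cosh(ωT) + (ẋ₀/ω)·sinh(ωT) ⇒ p·(1 − cosh) = x(T) − x₀·cosh − (ẋ₀/ω)·sinh
numerator   = -0.5724 − (-0.1275)·4.226676 − (0.1090/3.3181)·4.106677 = -0.168404
denominator = 1 − 4.226676 = -3.226676
p = -0.168404 / -3.226676 = 0.0522

p = 0.0522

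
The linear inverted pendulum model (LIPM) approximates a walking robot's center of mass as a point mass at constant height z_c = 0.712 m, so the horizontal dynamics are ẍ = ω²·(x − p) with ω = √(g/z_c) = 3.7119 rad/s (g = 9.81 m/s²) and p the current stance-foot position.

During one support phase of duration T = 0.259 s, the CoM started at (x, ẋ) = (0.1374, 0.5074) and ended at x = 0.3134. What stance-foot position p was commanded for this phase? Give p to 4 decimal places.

p = 0.0905

ωT = 3.7119·0.259 = 0.961382; cosh(ωT) = 1.498836, sinh(ωT) = 1.116472
x(T) = p + (x₀−p)·cosh(ωT) + (ẋ₀/ω)·sinh(ωT) ⇒ p·(1 − cosh) = x(T) − x₀·cosh − (ẋ₀/ω)·sinh
numerator   = 0.3134 − (0.1374)·1.498836 − (0.5074/3.7119)·1.116472 = -0.045157
denominator = 1 − 1.498836 = -0.498836
p = -0.045157 / -0.498836 = 0.0905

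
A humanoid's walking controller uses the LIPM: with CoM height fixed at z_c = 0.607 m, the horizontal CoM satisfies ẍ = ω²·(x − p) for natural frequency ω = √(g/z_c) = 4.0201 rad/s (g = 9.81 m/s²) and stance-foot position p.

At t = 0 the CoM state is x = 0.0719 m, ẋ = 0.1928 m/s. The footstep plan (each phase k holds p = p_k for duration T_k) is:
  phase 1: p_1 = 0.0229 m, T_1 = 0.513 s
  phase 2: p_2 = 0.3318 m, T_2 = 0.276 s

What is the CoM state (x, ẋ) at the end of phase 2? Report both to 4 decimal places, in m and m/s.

x = 0.9688, ẋ = 2.9700

phase 1: p=0.0229, T=0.513, ωT=2.062311, cosh=3.995642, sinh=3.868483; start (x,ẋ)=(0.071900, 0.192800) → end (x,ẋ)=(0.404215, 1.532393)
phase 2: p=0.3318, T=0.276, ωT=1.109548, cosh=1.681347, sinh=1.351639; start (x,ẋ)=(0.404215, 1.532393) → end (x,ẋ)=(0.968776, 2.969967)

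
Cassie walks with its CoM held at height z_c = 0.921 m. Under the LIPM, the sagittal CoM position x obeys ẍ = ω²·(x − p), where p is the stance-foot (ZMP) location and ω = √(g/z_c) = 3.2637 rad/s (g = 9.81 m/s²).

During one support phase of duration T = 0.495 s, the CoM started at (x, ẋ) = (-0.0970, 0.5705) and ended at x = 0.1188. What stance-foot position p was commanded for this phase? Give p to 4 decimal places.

ωT = 3.2637·0.495 = 1.615531; cosh(ωT) = 2.614673, sinh(ωT) = 2.415888
x(T) = p + (x₀−p)·cosh(ωT) + (ẋ₀/ω)·sinh(ωT) ⇒ p·(1 − cosh) = x(T) − x₀·cosh − (ẋ₀/ω)·sinh
numerator   = 0.1188 − (-0.0970)·2.614673 − (0.5705/3.2637)·2.415888 = -0.049878
denominator = 1 − 2.614673 = -1.614673
p = -0.049878 / -1.614673 = 0.0309

p = 0.0309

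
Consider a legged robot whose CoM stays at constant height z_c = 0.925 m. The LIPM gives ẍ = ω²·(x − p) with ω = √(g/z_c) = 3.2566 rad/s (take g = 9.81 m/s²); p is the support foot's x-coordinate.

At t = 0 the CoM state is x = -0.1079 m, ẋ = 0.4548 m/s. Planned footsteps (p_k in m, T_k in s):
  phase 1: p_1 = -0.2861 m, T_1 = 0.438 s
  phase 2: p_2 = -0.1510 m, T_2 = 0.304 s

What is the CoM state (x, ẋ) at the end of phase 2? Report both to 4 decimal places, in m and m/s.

phase 1: p=-0.2861, T=0.438, ωT=1.426391, cosh=2.201909, sinh=1.961735; start (x,ẋ)=(-0.107900, 0.454800) → end (x,ẋ)=(0.380246, 2.139875)
phase 2: p=-0.1510, T=0.304, ωT=0.990006, cosh=1.531413, sinh=1.159839; start (x,ẋ)=(0.380246, 2.139875) → end (x,ẋ)=(1.424674, 5.283618)

x = 1.4247, ẋ = 5.2836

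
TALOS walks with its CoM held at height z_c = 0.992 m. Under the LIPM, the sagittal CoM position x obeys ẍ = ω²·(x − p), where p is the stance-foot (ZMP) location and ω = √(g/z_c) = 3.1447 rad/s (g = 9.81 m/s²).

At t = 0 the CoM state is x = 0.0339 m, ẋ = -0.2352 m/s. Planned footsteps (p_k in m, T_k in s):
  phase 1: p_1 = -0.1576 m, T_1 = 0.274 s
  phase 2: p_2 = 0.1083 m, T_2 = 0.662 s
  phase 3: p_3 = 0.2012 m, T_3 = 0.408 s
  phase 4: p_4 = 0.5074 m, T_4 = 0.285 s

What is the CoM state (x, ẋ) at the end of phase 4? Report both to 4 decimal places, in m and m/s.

phase 1: p=-0.1576, T=0.274, ωT=0.861648, cosh=1.394762, sinh=0.972296; start (x,ẋ)=(0.033900, -0.235200) → end (x,ẋ)=(0.036776, 0.257479)
phase 2: p=0.1083, T=0.662, ωT=2.081791, cosh=4.071764, sinh=3.947057; start (x,ẋ)=(0.036776, 0.257479) → end (x,ẋ)=(0.140246, 0.160619)
phase 3: p=0.2012, T=0.408, ωT=1.283038, cosh=1.942388, sinh=1.665194; start (x,ẋ)=(0.140246, 0.160619) → end (x,ẋ)=(0.167855, -0.007204)
phase 4: p=0.5074, T=0.285, ωT=0.896239, cosh=1.429236, sinh=1.021135; start (x,ẋ)=(0.167855, -0.007204) → end (x,ẋ)=(0.019771, -1.100630)

x = 0.0198, ẋ = -1.1006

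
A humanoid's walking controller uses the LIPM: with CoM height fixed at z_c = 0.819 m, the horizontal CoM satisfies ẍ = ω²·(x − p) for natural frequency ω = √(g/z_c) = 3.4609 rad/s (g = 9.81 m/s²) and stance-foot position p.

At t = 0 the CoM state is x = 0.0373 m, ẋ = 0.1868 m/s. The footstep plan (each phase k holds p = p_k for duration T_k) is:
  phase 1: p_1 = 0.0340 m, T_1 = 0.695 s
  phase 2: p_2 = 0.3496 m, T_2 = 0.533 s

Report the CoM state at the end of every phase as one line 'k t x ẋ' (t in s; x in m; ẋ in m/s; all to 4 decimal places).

1 0.6950 0.3491 1.1063
2 1.2280 1.3337 3.5809

phase 1: p=0.0340, T=0.695, ωT=2.405326, cosh=5.586137, sinh=5.495900; start (x,ẋ)=(0.037300, 0.186800) → end (x,ẋ)=(0.349072, 1.106259)
phase 2: p=0.3496, T=0.533, ωT=1.844660, cosh=3.242013, sinh=3.083934; start (x,ẋ)=(0.349072, 1.106259) → end (x,ẋ)=(1.333652, 3.580872)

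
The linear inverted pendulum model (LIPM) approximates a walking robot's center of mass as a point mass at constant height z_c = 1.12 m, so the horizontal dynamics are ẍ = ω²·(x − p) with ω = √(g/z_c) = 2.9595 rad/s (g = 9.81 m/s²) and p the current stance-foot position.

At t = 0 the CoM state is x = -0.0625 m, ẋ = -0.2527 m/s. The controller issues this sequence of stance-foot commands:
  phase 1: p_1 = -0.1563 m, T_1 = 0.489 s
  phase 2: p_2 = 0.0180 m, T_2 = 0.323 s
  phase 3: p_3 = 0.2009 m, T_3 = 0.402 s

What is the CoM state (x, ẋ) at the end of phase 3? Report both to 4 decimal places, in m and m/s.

phase 1: p=-0.1563, T=0.489, ωT=1.447195, cosh=2.243202, sinh=2.007973; start (x,ẋ)=(-0.062500, -0.252700) → end (x,ẋ)=(-0.117341, -0.009442)
phase 2: p=0.0180, T=0.323, ωT=0.955919, cosh=1.492759, sinh=1.108300; start (x,ẋ)=(-0.117341, -0.009442) → end (x,ẋ)=(-0.187567, -0.458013)
phase 3: p=0.2009, T=0.402, ωT=1.189719, cosh=1.795232, sinh=1.490925; start (x,ẋ)=(-0.187567, -0.458013) → end (x,ẋ)=(-0.727224, -2.536307)

x = -0.7272, ẋ = -2.5363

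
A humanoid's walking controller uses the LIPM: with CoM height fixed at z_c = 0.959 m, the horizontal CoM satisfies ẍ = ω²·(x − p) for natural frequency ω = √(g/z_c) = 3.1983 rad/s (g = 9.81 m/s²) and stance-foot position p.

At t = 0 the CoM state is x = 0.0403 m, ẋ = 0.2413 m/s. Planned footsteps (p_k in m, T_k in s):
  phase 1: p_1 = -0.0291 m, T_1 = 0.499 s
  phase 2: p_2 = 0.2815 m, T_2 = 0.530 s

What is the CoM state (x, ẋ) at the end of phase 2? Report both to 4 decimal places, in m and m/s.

x = 1.3530, ẋ = 3.6101

phase 1: p=-0.0291, T=0.499, ωT=1.595952, cosh=2.567869, sinh=2.365153; start (x,ẋ)=(0.040300, 0.241300) → end (x,ẋ)=(0.327552, 1.144601)
phase 2: p=0.2815, T=0.530, ωT=1.695099, cosh=2.815383, sinh=2.631802; start (x,ẋ)=(0.327552, 1.144601) → end (x,ẋ)=(1.353018, 3.610125)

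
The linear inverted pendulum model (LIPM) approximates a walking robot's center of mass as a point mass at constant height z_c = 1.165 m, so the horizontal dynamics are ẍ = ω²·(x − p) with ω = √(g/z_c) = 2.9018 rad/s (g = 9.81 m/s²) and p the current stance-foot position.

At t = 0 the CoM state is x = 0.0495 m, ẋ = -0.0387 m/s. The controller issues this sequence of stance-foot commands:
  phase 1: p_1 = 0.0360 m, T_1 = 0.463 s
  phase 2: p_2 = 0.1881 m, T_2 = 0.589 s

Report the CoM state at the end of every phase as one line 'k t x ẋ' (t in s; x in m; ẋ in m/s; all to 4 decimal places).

phase 1: p=0.0360, T=0.463, ωT=1.343533, cosh=2.046742, sinh=1.785820; start (x,ẋ)=(0.049500, -0.038700) → end (x,ẋ)=(0.039814, -0.009251)
phase 2: p=0.1881, T=0.589, ωT=1.709160, cosh=2.852669, sinh=2.671651; start (x,ẋ)=(0.039814, -0.009251) → end (x,ẋ)=(-0.243427, -1.175988)

1 0.4630 0.0398 -0.0093
2 1.0520 -0.2434 -1.1760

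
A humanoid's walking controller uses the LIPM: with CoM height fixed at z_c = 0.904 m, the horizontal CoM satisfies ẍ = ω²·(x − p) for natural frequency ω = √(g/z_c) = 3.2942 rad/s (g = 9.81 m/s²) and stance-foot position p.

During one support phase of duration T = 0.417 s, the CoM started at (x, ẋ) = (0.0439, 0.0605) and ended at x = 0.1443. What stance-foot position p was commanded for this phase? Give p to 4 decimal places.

ωT = 3.2942·0.417 = 1.373681; cosh(ωT) = 2.101519, sinh(ωT) = 1.848346
x(T) = p + (x₀−p)·cosh(ωT) + (ẋ₀/ω)·sinh(ωT) ⇒ p·(1 − cosh) = x(T) − x₀·cosh − (ẋ₀/ω)·sinh
numerator   = 0.1443 − (0.0439)·2.101519 − (0.0605/3.2942)·1.848346 = 0.018097
denominator = 1 − 2.101519 = -1.101519
p = 0.018097 / -1.101519 = -0.0164

p = -0.0164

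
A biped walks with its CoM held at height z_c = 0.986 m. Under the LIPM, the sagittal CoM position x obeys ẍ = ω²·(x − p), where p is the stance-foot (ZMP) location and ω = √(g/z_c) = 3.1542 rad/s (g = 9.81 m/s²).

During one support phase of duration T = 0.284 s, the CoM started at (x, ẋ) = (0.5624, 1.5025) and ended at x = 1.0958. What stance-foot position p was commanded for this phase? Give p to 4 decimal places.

ωT = 3.1542·0.284 = 0.895793; cosh(ωT) = 1.428780, sinh(ωT) = 1.020497
x(T) = p + (x₀−p)·cosh(ωT) + (ẋ₀/ω)·sinh(ωT) ⇒ p·(1 − cosh) = x(T) − x₀·cosh − (ẋ₀/ω)·sinh
numerator   = 1.0958 − (0.5624)·1.428780 − (1.5025/3.1542)·1.020497 = -0.193859
denominator = 1 − 1.428780 = -0.428780
p = -0.193859 / -0.428780 = 0.4521

p = 0.4521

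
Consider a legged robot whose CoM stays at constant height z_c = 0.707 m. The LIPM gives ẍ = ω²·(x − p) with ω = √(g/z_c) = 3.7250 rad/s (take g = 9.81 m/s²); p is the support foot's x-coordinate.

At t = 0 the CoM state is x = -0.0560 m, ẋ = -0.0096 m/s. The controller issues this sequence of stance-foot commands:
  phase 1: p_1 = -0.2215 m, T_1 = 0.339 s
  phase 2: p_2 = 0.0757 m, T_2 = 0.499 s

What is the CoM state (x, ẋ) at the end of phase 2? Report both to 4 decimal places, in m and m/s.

x = 0.9505, ẋ = 3.4036

phase 1: p=-0.2215, T=0.339, ωT=1.262775, cosh=1.909043, sinh=1.626175; start (x,ẋ)=(-0.056000, -0.009600) → end (x,ẋ)=(0.090256, 0.984190)
phase 2: p=0.0757, T=0.499, ωT=1.858775, cosh=3.285868, sinh=3.130005; start (x,ẋ)=(0.090256, 0.984190) → end (x,ẋ)=(0.950513, 3.403626)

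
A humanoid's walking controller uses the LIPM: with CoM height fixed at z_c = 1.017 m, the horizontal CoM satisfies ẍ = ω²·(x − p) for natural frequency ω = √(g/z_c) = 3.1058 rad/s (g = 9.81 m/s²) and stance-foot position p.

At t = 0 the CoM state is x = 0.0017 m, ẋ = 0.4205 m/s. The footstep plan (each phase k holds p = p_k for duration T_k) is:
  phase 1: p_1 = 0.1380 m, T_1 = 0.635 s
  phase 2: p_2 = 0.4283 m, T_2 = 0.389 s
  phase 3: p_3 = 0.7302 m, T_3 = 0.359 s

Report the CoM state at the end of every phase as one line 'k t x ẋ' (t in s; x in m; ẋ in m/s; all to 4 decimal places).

phase 1: p=0.1380, T=0.635, ωT=1.972183, cosh=3.662750, sinh=3.523597; start (x,ẋ)=(0.001700, 0.420500) → end (x,ẋ)=(0.115834, 0.048575)
phase 2: p=0.4283, T=0.389, ωT=1.208156, cosh=1.823027, sinh=1.524280; start (x,ẋ)=(0.115834, 0.048575) → end (x,ẋ)=(-0.117495, -1.390696)
phase 3: p=0.7302, T=0.359, ωT=1.114982, cosh=1.688718, sinh=1.360796; start (x,ẋ)=(-0.117495, -1.390696) → end (x,ẋ)=(-1.310646, -5.931158)

1 0.6350 0.1158 0.0486
2 1.0240 -0.1175 -1.3907
3 1.3830 -1.3106 -5.9312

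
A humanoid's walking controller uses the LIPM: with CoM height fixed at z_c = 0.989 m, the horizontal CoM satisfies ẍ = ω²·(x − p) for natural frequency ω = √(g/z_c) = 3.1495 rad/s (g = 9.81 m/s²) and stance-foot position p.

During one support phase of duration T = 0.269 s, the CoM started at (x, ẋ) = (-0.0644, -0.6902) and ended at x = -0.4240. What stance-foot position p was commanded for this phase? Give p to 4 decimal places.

p = 0.3318

ωT = 3.1495·0.269 = 0.847216; cosh(ωT) = 1.380874, sinh(ωT) = 0.952267
x(T) = p + (x₀−p)·cosh(ωT) + (ẋ₀/ω)·sinh(ωT) ⇒ p·(1 − cosh) = x(T) − x₀·cosh − (ẋ₀/ω)·sinh
numerator   = -0.4240 − (-0.0644)·1.380874 − (-0.6902/3.1495)·0.952267 = -0.126386
denominator = 1 − 1.380874 = -0.380874
p = -0.126386 / -0.380874 = 0.3318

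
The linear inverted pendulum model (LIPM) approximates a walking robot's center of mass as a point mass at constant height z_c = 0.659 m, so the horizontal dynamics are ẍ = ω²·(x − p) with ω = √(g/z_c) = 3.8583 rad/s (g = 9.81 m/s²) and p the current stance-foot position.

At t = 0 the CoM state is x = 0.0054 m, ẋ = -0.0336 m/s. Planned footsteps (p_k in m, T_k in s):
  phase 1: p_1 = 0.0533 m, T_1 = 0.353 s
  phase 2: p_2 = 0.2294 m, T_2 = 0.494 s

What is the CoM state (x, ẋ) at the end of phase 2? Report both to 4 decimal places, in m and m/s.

phase 1: p=0.0533, T=0.353, ωT=1.361980, cosh=2.080034, sinh=1.823881; start (x,ẋ)=(0.005400, -0.033600) → end (x,ẋ)=(-0.062217, -0.406965)
phase 2: p=0.2294, T=0.494, ωT=1.906000, cosh=3.437403, sinh=3.288729; start (x,ẋ)=(-0.062217, -0.406965) → end (x,ẋ)=(-1.119893, -5.099202)

x = -1.1199, ẋ = -5.0992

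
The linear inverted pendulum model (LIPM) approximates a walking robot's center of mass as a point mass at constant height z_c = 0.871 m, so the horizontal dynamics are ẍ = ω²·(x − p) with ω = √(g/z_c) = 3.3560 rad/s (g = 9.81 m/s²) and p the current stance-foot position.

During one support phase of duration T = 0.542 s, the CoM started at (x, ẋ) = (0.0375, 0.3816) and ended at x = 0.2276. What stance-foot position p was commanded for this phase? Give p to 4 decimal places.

p = 0.1074

ωT = 3.3560·0.542 = 1.818952; cosh(ωT) = 3.163795, sinh(ωT) = 3.001599
x(T) = p + (x₀−p)·cosh(ωT) + (ẋ₀/ω)·sinh(ωT) ⇒ p·(1 − cosh) = x(T) − x₀·cosh − (ẋ₀/ω)·sinh
numerator   = 0.2276 − (0.0375)·3.163795 − (0.3816/3.3560)·3.001599 = -0.232345
denominator = 1 − 3.163795 = -2.163795
p = -0.232345 / -2.163795 = 0.1074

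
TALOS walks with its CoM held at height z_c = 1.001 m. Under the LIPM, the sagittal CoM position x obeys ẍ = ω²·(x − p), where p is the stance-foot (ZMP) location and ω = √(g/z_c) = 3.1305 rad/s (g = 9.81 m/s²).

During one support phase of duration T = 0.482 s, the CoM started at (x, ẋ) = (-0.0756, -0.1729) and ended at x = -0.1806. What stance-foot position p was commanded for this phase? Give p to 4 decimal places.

ωT = 3.1305·0.482 = 1.508901; cosh(ωT) = 2.371456, sinh(ωT) = 2.150303
x(T) = p + (x₀−p)·cosh(ωT) + (ẋ₀/ω)·sinh(ωT) ⇒ p·(1 − cosh) = x(T) − x₀·cosh − (ẋ₀/ω)·sinh
numerator   = -0.1806 − (-0.0756)·2.371456 − (-0.1729/3.1305)·2.150303 = 0.117445
denominator = 1 − 2.371456 = -1.371456
p = 0.117445 / -1.371456 = -0.0856

p = -0.0856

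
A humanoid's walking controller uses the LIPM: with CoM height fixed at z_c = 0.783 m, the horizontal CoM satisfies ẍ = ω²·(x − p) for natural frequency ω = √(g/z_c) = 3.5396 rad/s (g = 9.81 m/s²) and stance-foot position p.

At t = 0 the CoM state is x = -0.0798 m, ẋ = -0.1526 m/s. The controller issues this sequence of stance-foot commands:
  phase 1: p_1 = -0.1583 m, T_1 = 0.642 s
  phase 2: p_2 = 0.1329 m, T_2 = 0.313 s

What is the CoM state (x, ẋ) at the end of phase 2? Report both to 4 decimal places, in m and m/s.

x = 0.1659, ẋ = 0.4424

phase 1: p=-0.1583, T=0.642, ωT=2.272423, cosh=4.902973, sinh=4.799911; start (x,ẋ)=(-0.079800, -0.152600) → end (x,ẋ)=(0.019649, 0.585503)
phase 2: p=0.1329, T=0.313, ωT=1.107895, cosh=1.679115, sinh=1.348862; start (x,ẋ)=(0.019649, 0.585503) → end (x,ẋ)=(0.165860, 0.442416)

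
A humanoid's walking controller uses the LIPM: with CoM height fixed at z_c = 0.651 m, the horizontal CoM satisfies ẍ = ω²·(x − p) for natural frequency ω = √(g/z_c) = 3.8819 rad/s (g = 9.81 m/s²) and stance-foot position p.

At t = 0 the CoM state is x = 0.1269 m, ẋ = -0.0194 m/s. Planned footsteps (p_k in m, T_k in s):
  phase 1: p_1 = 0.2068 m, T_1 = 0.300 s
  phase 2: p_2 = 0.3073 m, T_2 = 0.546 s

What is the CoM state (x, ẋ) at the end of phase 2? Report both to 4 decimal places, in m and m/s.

phase 1: p=0.2068, T=0.300, ωT=1.164570, cosh=1.758301, sinh=1.446244; start (x,ẋ)=(0.126900, -0.019400) → end (x,ẋ)=(0.059084, -0.482684)
phase 2: p=0.3073, T=0.546, ωT=2.119517, cosh=4.223604, sinh=4.103514; start (x,ẋ)=(0.059084, -0.482684) → end (x,ẋ)=(-1.251305, -5.992602)

x = -1.2513, ẋ = -5.9926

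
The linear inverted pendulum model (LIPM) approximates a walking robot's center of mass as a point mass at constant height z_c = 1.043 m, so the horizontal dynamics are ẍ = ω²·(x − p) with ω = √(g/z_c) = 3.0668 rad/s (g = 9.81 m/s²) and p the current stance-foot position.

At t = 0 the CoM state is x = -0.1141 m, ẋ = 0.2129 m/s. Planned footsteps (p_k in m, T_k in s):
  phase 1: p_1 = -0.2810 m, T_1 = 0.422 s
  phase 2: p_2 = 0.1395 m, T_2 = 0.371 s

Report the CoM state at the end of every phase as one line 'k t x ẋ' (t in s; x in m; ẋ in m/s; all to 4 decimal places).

phase 1: p=-0.2810, T=0.422, ωT=1.294190, cosh=1.961079, sinh=1.686959; start (x,ẋ)=(-0.114100, 0.212900) → end (x,ẋ)=(0.163414, 1.280982)
phase 2: p=0.1395, T=0.371, ωT=1.137783, cosh=1.720186, sinh=1.399657; start (x,ẋ)=(0.163414, 1.280982) → end (x,ẋ)=(0.765265, 2.306179)

1 0.4220 0.1634 1.2810
2 0.7930 0.7653 2.3062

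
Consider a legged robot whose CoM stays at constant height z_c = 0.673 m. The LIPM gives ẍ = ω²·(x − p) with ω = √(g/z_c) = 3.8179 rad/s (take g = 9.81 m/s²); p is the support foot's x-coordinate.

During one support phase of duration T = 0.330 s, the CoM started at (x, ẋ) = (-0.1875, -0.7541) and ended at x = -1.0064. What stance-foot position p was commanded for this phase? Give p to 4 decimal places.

ωT = 3.8179·0.330 = 1.259907; cosh(ωT) = 1.904387, sinh(ωT) = 1.620707
x(T) = p + (x₀−p)·cosh(ωT) + (ẋ₀/ω)·sinh(ωT) ⇒ p·(1 − cosh) = x(T) − x₀·cosh − (ẋ₀/ω)·sinh
numerator   = -1.0064 − (-0.1875)·1.904387 − (-0.7541/3.8179)·1.620707 = -0.329210
denominator = 1 − 1.904387 = -0.904387
p = -0.329210 / -0.904387 = 0.3640

p = 0.3640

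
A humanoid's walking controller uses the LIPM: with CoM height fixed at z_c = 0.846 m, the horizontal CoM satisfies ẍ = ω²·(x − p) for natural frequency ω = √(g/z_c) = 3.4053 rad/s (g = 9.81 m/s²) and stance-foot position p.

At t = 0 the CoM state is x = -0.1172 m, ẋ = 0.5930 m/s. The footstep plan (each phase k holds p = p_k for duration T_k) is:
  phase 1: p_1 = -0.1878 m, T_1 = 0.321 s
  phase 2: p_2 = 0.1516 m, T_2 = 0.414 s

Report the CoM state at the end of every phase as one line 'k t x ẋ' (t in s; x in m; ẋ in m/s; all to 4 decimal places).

1 0.3210 0.1599 1.3023
2 0.7350 0.9061 2.8803

phase 1: p=-0.1878, T=0.321, ωT=1.093101, cosh=1.659344, sinh=1.324169; start (x,ẋ)=(-0.117200, 0.593000) → end (x,ẋ)=(0.159941, 1.302340)
phase 2: p=0.1516, T=0.414, ωT=1.409794, cosh=2.169653, sinh=1.925460; start (x,ẋ)=(0.159941, 1.302340) → end (x,ẋ)=(0.906079, 2.880314)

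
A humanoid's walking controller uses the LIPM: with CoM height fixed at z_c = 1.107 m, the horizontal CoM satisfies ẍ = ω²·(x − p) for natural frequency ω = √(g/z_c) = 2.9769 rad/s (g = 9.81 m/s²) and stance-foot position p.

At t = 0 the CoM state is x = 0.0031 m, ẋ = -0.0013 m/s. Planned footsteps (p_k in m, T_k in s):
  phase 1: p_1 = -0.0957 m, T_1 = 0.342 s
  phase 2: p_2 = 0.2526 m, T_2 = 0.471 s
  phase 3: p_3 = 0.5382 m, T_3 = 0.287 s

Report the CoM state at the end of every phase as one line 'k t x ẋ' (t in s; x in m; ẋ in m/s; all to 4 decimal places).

1 0.3420 0.0584 0.3519
2 0.8130 0.0597 -0.3455
3 1.1000 -0.2376 -1.8501

phase 1: p=-0.0957, T=0.342, ωT=1.018100, cosh=1.564605, sinh=1.203325; start (x,ẋ)=(0.003100, -0.001300) → end (x,ẋ)=(0.058358, 0.351885)
phase 2: p=0.2526, T=0.471, ωT=1.402120, cosh=2.154940, sinh=1.908865; start (x,ẋ)=(0.058358, 0.351885) → end (x,ẋ)=(0.059657, -0.345492)
phase 3: p=0.5382, T=0.287, ωT=0.854370, cosh=1.387723, sinh=0.962172; start (x,ẋ)=(0.059657, -0.345492) → end (x,ẋ)=(-0.237552, -1.850132)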